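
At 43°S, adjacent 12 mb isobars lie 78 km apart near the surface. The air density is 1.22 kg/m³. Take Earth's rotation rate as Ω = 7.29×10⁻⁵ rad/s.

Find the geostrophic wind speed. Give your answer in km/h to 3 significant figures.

Coriolis parameter at 43°S:
f = 2Ω sin φ = 2 × 7.29×10⁻⁵ × sin 43° = 9.94×10⁻⁵ s⁻¹
Pressure gradient: |∂P/∂n| = 1200 Pa / 78000 m = 1.54×10⁻² Pa/m
Geostrophic balance (pressure-gradient force = Coriolis force):
V_g = (1/(fρ)) |∂P/∂n| = 1.54×10⁻² / (9.94×10⁻⁵ × 1.22) = 127 m/s
Converting: 127 m/s × 3.6 = 457 km/h

457 km/h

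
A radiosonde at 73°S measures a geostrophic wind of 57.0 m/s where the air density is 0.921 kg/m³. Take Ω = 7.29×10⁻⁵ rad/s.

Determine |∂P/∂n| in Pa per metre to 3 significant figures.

Coriolis parameter at 73°S:
f = 2Ω sin φ = 2 × 7.29×10⁻⁵ × sin 73° = 1.39×10⁻⁴ s⁻¹
Geostrophic balance rearranged: |∂P/∂n| = f ρ V_g
|∂P/∂n| = 1.39×10⁻⁴ × 0.921 × 57.0 = 7.32×10⁻³ Pa/m

7.32×10⁻³ Pa/m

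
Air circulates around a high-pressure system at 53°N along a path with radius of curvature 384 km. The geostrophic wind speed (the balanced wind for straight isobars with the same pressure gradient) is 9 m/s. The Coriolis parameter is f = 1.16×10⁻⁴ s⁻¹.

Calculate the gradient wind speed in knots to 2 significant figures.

24 knots

Around a high, pressure-gradient force acts outward with centrifugal, so Coriolis balances both:
fV = (1/ρ)|∂P/∂n| + V²/R  →  V² − fR·V + fR·V_g = 0
With fR = 1.16×10⁻⁴ × 384×10³ m = 44.5 m/s:
V = [fR − √((fR)² − 4 fR V_g)]/2 = [44.5 − √(44.5² − 4×44.5×9)]/2 = 12.5 m/s
Supergeostrophic (V > V_g = 9 m/s), as expected around a high.
Converting: 12.5 m/s × 1.944 = 24 knots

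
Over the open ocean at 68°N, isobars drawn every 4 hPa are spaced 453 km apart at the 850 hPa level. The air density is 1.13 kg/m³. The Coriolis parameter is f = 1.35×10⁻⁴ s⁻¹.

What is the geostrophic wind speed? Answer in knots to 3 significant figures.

11.3 knots

Pressure gradient: |∂P/∂n| = 400 Pa / 453000 m = 8.83×10⁻⁴ Pa/m
Geostrophic balance (pressure-gradient force = Coriolis force):
V_g = (1/(fρ)) |∂P/∂n| = 8.83×10⁻⁴ / (1.35×10⁻⁴ × 1.13) = 5.79 m/s
Converting: 5.79 m/s × 1.944 = 11.3 knots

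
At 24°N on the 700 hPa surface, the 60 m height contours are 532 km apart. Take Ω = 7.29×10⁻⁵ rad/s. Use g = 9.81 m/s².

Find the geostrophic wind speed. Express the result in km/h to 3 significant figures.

67.2 km/h

Coriolis parameter at 24°N:
f = 2Ω sin φ = 2 × 7.29×10⁻⁵ × sin 24° = 5.93×10⁻⁵ s⁻¹
Height gradient: |∂Z/∂n| = 60 m / 532000 m = 1.13×10⁻⁴
On a pressure surface, geostrophic balance gives V_g = (g/f)|∂Z/∂n|:
V_g = 9.81 × 1.13×10⁻⁴ / 5.93×10⁻⁵ = 18.7 m/s
Converting: 18.7 m/s × 3.6 = 67.2 km/h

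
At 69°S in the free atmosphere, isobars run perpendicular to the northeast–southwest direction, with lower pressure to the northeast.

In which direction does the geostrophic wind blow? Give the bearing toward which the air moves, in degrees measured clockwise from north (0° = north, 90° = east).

The pressure-gradient force points toward the northeast (bearing 045°).
Geostrophic balance: in the Southern Hemisphere the Coriolis force deflects motion to the left, so the geostrophic wind blows 90° to the left of the pressure-gradient force (low pressure on the right).
Rotating 045° by 90° counterclockwise gives 315° — the wind blows toward the northwest.

315°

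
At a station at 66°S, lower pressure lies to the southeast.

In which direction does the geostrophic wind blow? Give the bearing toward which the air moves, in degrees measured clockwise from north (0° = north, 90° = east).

The pressure-gradient force points toward the southeast (bearing 135°).
Geostrophic balance: in the Southern Hemisphere the Coriolis force deflects motion to the left, so the geostrophic wind blows 90° to the left of the pressure-gradient force (low pressure on the right).
Rotating 135° by 90° counterclockwise gives 045° — the wind blows toward the northeast.

045°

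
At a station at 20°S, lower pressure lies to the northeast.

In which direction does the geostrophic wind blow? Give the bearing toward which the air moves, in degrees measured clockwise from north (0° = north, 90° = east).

The pressure-gradient force points toward the northeast (bearing 045°).
Geostrophic balance: in the Southern Hemisphere the Coriolis force deflects motion to the left, so the geostrophic wind blows 90° to the left of the pressure-gradient force (low pressure on the right).
Rotating 045° by 90° counterclockwise gives 315° — the wind blows toward the northwest.

315°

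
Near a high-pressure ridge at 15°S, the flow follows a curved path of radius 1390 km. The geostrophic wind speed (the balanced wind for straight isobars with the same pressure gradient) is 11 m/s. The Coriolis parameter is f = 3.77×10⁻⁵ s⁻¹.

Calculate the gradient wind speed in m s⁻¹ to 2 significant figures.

Around a high, pressure-gradient force acts outward with centrifugal, so Coriolis balances both:
fV = (1/ρ)|∂P/∂n| + V²/R  →  V² − fR·V + fR·V_g = 0
With fR = 3.77×10⁻⁵ × 1390×10³ m = 52.4 m/s:
V = [fR − √((fR)² − 4 fR V_g)]/2 = [52.4 − √(52.4² − 4×52.4×11)]/2 = 15.7 m/s
Supergeostrophic (V > V_g = 11 m/s), as expected around a high.

16 m s⁻¹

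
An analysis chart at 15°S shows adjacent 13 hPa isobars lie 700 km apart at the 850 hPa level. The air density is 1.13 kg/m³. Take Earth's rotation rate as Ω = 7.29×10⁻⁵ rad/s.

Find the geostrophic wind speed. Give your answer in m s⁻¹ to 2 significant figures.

44 m s⁻¹

Coriolis parameter at 15°S:
f = 2Ω sin φ = 2 × 7.29×10⁻⁵ × sin 15° = 3.77×10⁻⁵ s⁻¹
Pressure gradient: |∂P/∂n| = 1300 Pa / 700000 m = 1.86×10⁻³ Pa/m
Geostrophic balance (pressure-gradient force = Coriolis force):
V_g = (1/(fρ)) |∂P/∂n| = 1.86×10⁻³ / (3.77×10⁻⁵ × 1.13) = 43.6 m/s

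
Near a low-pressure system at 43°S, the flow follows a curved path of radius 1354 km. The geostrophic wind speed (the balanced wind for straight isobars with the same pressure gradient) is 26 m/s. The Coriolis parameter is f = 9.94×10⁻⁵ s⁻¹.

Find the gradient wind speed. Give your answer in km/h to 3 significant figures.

Around a low, centrifugal force acts outward with Coriolis, so pressure-gradient force balances both:
(1/ρ)|∂P/∂n| = fV + V²/R  →  V² + fR·V − fR·V_g = 0
With fR = 9.94×10⁻⁵ × 1354×10³ m = 135 m/s:
V = [−fR + √((fR)² + 4 fR V_g)]/2 = [−135 + √(135² + 4×135×26)]/2 = 22.3 m/s
Subgeostrophic (V < V_g = 26 m/s), as expected around a low.
Converting: 22.3 m/s × 3.6 = 80.3 km/h

80.3 km/h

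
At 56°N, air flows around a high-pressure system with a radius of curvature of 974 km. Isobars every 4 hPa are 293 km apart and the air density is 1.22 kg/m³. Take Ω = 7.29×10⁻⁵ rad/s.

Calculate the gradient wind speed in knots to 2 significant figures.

20 knots

Coriolis parameter at 56°N:
f = 2Ω sin φ = 2 × 7.29×10⁻⁵ × sin 56° = 1.21×10⁻⁴ s⁻¹
Pressure gradient: |∂P/∂n| = 400 Pa / 293000 m = 1.37×10⁻³ Pa/m
Geostrophic speed: V_g = |∂P/∂n|/(fρ) = 1.37×10⁻³/(1.21×10⁻⁴ × 1.22) = 9.26 m/s
Around a high, pressure-gradient force acts outward with centrifugal, so Coriolis balances both:
fV = (1/ρ)|∂P/∂n| + V²/R  →  V² − fR·V + fR·V_g = 0
With fR = 1.21×10⁻⁴ × 974×10³ m = 118 m/s:
V = [fR − √((fR)² − 4 fR V_g)]/2 = [118 − √(118² − 4×118×9.26)]/2 = 10.1 m/s
Supergeostrophic (V > V_g = 9.26 m/s), as expected around a high.
Converting: 10.1 m/s × 1.944 = 20 knots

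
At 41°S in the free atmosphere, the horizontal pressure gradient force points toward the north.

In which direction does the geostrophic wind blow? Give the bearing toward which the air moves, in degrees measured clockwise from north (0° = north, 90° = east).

The pressure-gradient force points toward the north (bearing 000°).
Geostrophic balance: in the Southern Hemisphere the Coriolis force deflects motion to the left, so the geostrophic wind blows 90° to the left of the pressure-gradient force (low pressure on the right).
Rotating 000° by 90° counterclockwise gives 270° — the wind blows toward the west.

270°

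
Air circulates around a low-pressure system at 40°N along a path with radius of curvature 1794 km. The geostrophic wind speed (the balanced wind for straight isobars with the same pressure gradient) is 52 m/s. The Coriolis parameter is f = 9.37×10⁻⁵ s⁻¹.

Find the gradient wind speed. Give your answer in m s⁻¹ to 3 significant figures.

Around a low, centrifugal force acts outward with Coriolis, so pressure-gradient force balances both:
(1/ρ)|∂P/∂n| = fV + V²/R  →  V² + fR·V − fR·V_g = 0
With fR = 9.37×10⁻⁵ × 1794×10³ m = 168 m/s:
V = [−fR + √((fR)² + 4 fR V_g)]/2 = [−168 + √(168² + 4×168×52)]/2 = 41.7 m/s
Subgeostrophic (V < V_g = 52 m/s), as expected around a low.

41.7 m s⁻¹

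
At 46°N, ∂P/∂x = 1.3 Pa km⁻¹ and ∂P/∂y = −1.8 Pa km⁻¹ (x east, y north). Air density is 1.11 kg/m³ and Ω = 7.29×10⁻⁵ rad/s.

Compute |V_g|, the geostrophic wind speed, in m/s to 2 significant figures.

19 m/s

Coriolis parameter at 46°N:
f = 2Ω sin φ = 2 × 7.29×10⁻⁵ × sin 46° = 1.05×10⁻⁴ s⁻¹
Component geostrophic relations (x east, y north):
u_g = −(1/(fρ)) ∂P/∂y,  v_g = (1/(fρ)) ∂P/∂x
u_g = −(−1.8×10⁻³)/(1.05×10⁻⁴ × 1.11) = 15.5 m/s;  v_g = (1.3×10⁻³)/(1.05×10⁻⁴ × 1.11) = 11.2 m/s
|V_g| = √(u_g² + v_g²) = 19.1 m/s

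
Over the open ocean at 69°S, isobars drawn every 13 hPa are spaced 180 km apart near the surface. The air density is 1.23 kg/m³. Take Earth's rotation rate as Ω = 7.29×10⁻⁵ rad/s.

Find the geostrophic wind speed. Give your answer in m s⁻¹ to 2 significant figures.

43 m s⁻¹

Coriolis parameter at 69°S:
f = 2Ω sin φ = 2 × 7.29×10⁻⁵ × sin 69° = 1.36×10⁻⁴ s⁻¹
Pressure gradient: |∂P/∂n| = 1300 Pa / 180000 m = 7.22×10⁻³ Pa/m
Geostrophic balance (pressure-gradient force = Coriolis force):
V_g = (1/(fρ)) |∂P/∂n| = 7.22×10⁻³ / (1.36×10⁻⁴ × 1.23) = 43.1 m/s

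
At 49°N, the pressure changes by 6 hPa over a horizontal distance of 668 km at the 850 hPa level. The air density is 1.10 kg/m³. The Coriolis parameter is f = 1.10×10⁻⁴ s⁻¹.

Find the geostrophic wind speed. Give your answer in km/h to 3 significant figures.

Pressure gradient: |∂P/∂n| = 600 Pa / 668000 m = 8.98×10⁻⁴ Pa/m
Geostrophic balance (pressure-gradient force = Coriolis force):
V_g = (1/(fρ)) |∂P/∂n| = 8.98×10⁻⁴ / (1.10×10⁻⁴ × 1.10) = 7.42 m/s
Converting: 7.42 m/s × 3.6 = 26.7 km/h

26.7 km/h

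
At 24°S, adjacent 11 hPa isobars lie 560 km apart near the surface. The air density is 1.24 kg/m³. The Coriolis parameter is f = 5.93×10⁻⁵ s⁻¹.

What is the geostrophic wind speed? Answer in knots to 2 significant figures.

52 knots

Pressure gradient: |∂P/∂n| = 1100 Pa / 560000 m = 1.96×10⁻³ Pa/m
Geostrophic balance (pressure-gradient force = Coriolis force):
V_g = (1/(fρ)) |∂P/∂n| = 1.96×10⁻³ / (5.93×10⁻⁵ × 1.24) = 26.7 m/s
Converting: 26.7 m/s × 1.944 = 52 knots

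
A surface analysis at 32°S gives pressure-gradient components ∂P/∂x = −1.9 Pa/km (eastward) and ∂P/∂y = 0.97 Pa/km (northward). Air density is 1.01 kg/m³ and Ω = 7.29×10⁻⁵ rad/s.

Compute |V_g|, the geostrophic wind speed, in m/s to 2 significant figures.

27 m/s

Coriolis parameter at 32°S:
f = 2Ω sin φ = 2 × 7.29×10⁻⁵ × sin 32° = 7.73×10⁻⁵ s⁻¹
In the Southern Hemisphere f is negative: f = −7.73×10⁻⁵ s⁻¹.
Component geostrophic relations (x east, y north):
u_g = −(1/(fρ)) ∂P/∂y,  v_g = (1/(fρ)) ∂P/∂x
u_g = −(0.97×10⁻³)/(−7.73×10⁻⁵ × 1.01) = 12.4 m/s;  v_g = (−1.9×10⁻³)/(−7.73×10⁻⁵ × 1.01) = 24.3 m/s
|V_g| = √(u_g² + v_g²) = 27.3 m/s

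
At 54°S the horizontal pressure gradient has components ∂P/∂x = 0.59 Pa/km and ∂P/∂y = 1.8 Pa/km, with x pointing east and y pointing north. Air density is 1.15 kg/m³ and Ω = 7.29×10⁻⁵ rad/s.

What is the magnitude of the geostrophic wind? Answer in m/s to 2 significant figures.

14 m/s

Coriolis parameter at 54°S:
f = 2Ω sin φ = 2 × 7.29×10⁻⁵ × sin 54° = 1.18×10⁻⁴ s⁻¹
In the Southern Hemisphere f is negative: f = −1.18×10⁻⁴ s⁻¹.
Component geostrophic relations (x east, y north):
u_g = −(1/(fρ)) ∂P/∂y,  v_g = (1/(fρ)) ∂P/∂x
u_g = −(1.8×10⁻³)/(−1.18×10⁻⁴ × 1.15) = 13.3 m/s;  v_g = (0.59×10⁻³)/(−1.18×10⁻⁴ × 1.15) = −4.35 m/s
|V_g| = √(u_g² + v_g²) = 14.0 m/s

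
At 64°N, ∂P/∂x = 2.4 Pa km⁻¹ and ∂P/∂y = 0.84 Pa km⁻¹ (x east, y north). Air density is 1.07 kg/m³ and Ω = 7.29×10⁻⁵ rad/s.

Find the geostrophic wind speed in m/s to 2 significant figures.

18 m/s

Coriolis parameter at 64°N:
f = 2Ω sin φ = 2 × 7.29×10⁻⁵ × sin 64° = 1.31×10⁻⁴ s⁻¹
Component geostrophic relations (x east, y north):
u_g = −(1/(fρ)) ∂P/∂y,  v_g = (1/(fρ)) ∂P/∂x
u_g = −(0.84×10⁻³)/(1.31×10⁻⁴ × 1.07) = −5.99 m/s;  v_g = (2.4×10⁻³)/(1.31×10⁻⁴ × 1.07) = 17.1 m/s
|V_g| = √(u_g² + v_g²) = 18.1 m/s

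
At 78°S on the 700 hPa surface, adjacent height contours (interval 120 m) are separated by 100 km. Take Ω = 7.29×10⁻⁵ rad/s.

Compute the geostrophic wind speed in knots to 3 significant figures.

Coriolis parameter at 78°S:
f = 2Ω sin φ = 2 × 7.29×10⁻⁵ × sin 78° = 1.43×10⁻⁴ s⁻¹
Height gradient: |∂Z/∂n| = 120 m / 100000 m = 1.20×10⁻³
On a pressure surface, geostrophic balance gives V_g = (g/f)|∂Z/∂n|:
V_g = 9.81 × 1.20×10⁻³ / 1.43×10⁻⁴ = 82.5 m/s
Converting: 82.5 m/s × 1.944 = 160 knots

160 knots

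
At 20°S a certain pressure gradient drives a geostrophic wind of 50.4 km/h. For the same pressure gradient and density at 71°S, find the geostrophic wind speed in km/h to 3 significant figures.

18.2 km/h

With the same pressure gradient and density, V_g ∝ 1/f ∝ 1/sin φ.
V₂ = V₁ · sin φ₁ / sin φ₂ = 50.4 × sin 20° / sin 71°
V₂ = 50.4 × 0.3420/0.9455 = 18.2 km/h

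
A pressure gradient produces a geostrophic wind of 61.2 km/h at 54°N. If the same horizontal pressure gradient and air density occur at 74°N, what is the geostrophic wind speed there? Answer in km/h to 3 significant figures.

51.5 km/h

With the same pressure gradient and density, V_g ∝ 1/f ∝ 1/sin φ.
V₂ = V₁ · sin φ₁ / sin φ₂ = 61.2 × sin 54° / sin 74°
V₂ = 61.2 × 0.8090/0.9613 = 51.5 km/h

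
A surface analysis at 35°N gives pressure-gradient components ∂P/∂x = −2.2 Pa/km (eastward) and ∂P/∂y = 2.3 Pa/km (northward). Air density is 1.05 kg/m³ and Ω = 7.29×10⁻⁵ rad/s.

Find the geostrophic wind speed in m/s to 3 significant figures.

Coriolis parameter at 35°N:
f = 2Ω sin φ = 2 × 7.29×10⁻⁵ × sin 35° = 8.36×10⁻⁵ s⁻¹
Component geostrophic relations (x east, y north):
u_g = −(1/(fρ)) ∂P/∂y,  v_g = (1/(fρ)) ∂P/∂x
u_g = −(2.3×10⁻³)/(8.36×10⁻⁵ × 1.05) = −26.2 m/s;  v_g = (−2.2×10⁻³)/(8.36×10⁻⁵ × 1.05) = −25.1 m/s
|V_g| = √(u_g² + v_g²) = 36.2 m/s

36.2 m/s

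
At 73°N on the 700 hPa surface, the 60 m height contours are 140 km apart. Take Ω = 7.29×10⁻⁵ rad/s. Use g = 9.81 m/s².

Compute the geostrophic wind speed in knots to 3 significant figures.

58.6 knots

Coriolis parameter at 73°N:
f = 2Ω sin φ = 2 × 7.29×10⁻⁵ × sin 73° = 1.39×10⁻⁴ s⁻¹
Height gradient: |∂Z/∂n| = 60 m / 140000 m = 4.29×10⁻⁴
On a pressure surface, geostrophic balance gives V_g = (g/f)|∂Z/∂n|:
V_g = 9.81 × 4.29×10⁻⁴ / 1.39×10⁻⁴ = 30.2 m/s
Converting: 30.2 m/s × 1.944 = 58.6 knots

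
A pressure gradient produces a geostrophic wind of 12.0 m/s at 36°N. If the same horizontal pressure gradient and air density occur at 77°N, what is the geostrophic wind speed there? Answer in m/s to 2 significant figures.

With the same pressure gradient and density, V_g ∝ 1/f ∝ 1/sin φ.
V₂ = V₁ · sin φ₁ / sin φ₂ = 12.0 × sin 36° / sin 77°
V₂ = 12.0 × 0.5878/0.9744 = 7.2 m/s

7.2 m/s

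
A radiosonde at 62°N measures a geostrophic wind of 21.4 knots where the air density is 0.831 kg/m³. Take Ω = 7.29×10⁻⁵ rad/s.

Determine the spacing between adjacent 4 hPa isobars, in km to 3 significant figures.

Coriolis parameter at 62°N:
f = 2Ω sin φ = 2 × 7.29×10⁻⁵ × sin 62° = 1.29×10⁻⁴ s⁻¹
Wind speed in SI: 21.4 knots = 11.0 m/s
Geostrophic balance rearranged: |∂P/∂n| = f ρ V_g
|∂P/∂n| = 1.29×10⁻⁴ × 0.831 × 11.0 = 1.18×10⁻³ Pa/m
Isobar spacing: Δn = ΔP/|∂P/∂n| = 400 Pa / 1.18×10⁻³ Pa/m = 339637 m ≈ 340 km

340 km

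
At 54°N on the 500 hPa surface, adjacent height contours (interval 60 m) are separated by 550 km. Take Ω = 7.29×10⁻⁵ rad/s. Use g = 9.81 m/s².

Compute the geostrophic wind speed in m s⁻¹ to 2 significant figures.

Coriolis parameter at 54°N:
f = 2Ω sin φ = 2 × 7.29×10⁻⁵ × sin 54° = 1.18×10⁻⁴ s⁻¹
Height gradient: |∂Z/∂n| = 60 m / 550000 m = 1.09×10⁻⁴
On a pressure surface, geostrophic balance gives V_g = (g/f)|∂Z/∂n|:
V_g = 9.81 × 1.09×10⁻⁴ / 1.18×10⁻⁴ = 9.07 m/s

9.1 m s⁻¹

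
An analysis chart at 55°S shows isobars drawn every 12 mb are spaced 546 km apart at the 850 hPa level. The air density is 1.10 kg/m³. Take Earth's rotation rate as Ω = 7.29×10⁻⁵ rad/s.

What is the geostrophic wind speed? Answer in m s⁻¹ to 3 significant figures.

16.7 m s⁻¹

Coriolis parameter at 55°S:
f = 2Ω sin φ = 2 × 7.29×10⁻⁵ × sin 55° = 1.19×10⁻⁴ s⁻¹
Pressure gradient: |∂P/∂n| = 1200 Pa / 546000 m = 2.20×10⁻³ Pa/m
Geostrophic balance (pressure-gradient force = Coriolis force):
V_g = (1/(fρ)) |∂P/∂n| = 2.20×10⁻³ / (1.19×10⁻⁴ × 1.10) = 16.7 m/s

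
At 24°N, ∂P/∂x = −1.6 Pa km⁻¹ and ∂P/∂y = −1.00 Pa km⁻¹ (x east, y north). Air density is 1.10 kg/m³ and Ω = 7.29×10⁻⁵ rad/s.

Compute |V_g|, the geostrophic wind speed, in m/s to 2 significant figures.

Coriolis parameter at 24°N:
f = 2Ω sin φ = 2 × 7.29×10⁻⁵ × sin 24° = 5.93×10⁻⁵ s⁻¹
Component geostrophic relations (x east, y north):
u_g = −(1/(fρ)) ∂P/∂y,  v_g = (1/(fρ)) ∂P/∂x
u_g = −(−1.00×10⁻³)/(5.93×10⁻⁵ × 1.10) = 15.3 m/s;  v_g = (−1.6×10⁻³)/(5.93×10⁻⁵ × 1.10) = −24.5 m/s
|V_g| = √(u_g² + v_g²) = 28.9 m/s

29 m/s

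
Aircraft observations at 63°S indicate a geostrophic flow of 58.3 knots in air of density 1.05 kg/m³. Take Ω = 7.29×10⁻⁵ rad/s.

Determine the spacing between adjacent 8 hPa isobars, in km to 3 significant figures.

196 km

Coriolis parameter at 63°S:
f = 2Ω sin φ = 2 × 7.29×10⁻⁵ × sin 63° = 1.30×10⁻⁴ s⁻¹
Wind speed in SI: 58.3 knots = 30.0 m/s
Geostrophic balance rearranged: |∂P/∂n| = f ρ V_g
|∂P/∂n| = 1.30×10⁻⁴ × 1.05 × 30.0 = 4.09×10⁻³ Pa/m
Isobar spacing: Δn = ΔP/|∂P/∂n| = 800 Pa / 4.09×10⁻³ Pa/m = 195549 m ≈ 196 km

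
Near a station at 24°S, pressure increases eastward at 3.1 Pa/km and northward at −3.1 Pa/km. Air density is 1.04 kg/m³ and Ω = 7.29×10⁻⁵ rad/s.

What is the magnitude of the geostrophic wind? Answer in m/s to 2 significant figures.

Coriolis parameter at 24°S:
f = 2Ω sin φ = 2 × 7.29×10⁻⁵ × sin 24° = 5.93×10⁻⁵ s⁻¹
In the Southern Hemisphere f is negative: f = −5.93×10⁻⁵ s⁻¹.
Component geostrophic relations (x east, y north):
u_g = −(1/(fρ)) ∂P/∂y,  v_g = (1/(fρ)) ∂P/∂x
u_g = −(−3.1×10⁻³)/(−5.93×10⁻⁵ × 1.04) = −50.3 m/s;  v_g = (3.1×10⁻³)/(−5.93×10⁻⁵ × 1.04) = −50.3 m/s
|V_g| = √(u_g² + v_g²) = 71.1 m/s

71 m/s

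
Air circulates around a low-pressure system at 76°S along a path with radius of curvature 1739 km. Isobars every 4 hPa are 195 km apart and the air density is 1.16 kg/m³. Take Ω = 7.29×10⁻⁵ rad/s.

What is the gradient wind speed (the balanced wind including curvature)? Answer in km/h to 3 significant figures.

Coriolis parameter at 76°S:
f = 2Ω sin φ = 2 × 7.29×10⁻⁵ × sin 76° = 1.41×10⁻⁴ s⁻¹
Pressure gradient: |∂P/∂n| = 400 Pa / 195000 m = 2.05×10⁻³ Pa/m
Geostrophic speed: V_g = |∂P/∂n|/(fρ) = 2.05×10⁻³/(1.41×10⁻⁴ × 1.16) = 12.5 m/s
Around a low, centrifugal force acts outward with Coriolis, so pressure-gradient force balances both:
(1/ρ)|∂P/∂n| = fV + V²/R  →  V² + fR·V − fR·V_g = 0
With fR = 1.41×10⁻⁴ × 1739×10³ m = 246 m/s:
V = [−fR + √((fR)² + 4 fR V_g)]/2 = [−246 + √(246² + 4×246×12.5)]/2 = 11.9 m/s
Subgeostrophic (V < V_g = 12.5 m/s), as expected around a low.
Converting: 11.9 m/s × 3.6 = 42.9 km/h

42.9 km/h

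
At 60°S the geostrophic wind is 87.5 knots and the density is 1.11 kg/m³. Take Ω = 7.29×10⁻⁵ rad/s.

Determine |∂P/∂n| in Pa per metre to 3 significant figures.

6.31×10⁻³ Pa/m

Coriolis parameter at 60°S:
f = 2Ω sin φ = 2 × 7.29×10⁻⁵ × sin 60° = 1.26×10⁻⁴ s⁻¹
Wind speed in SI: 87.5 knots = 45.0 m/s
Geostrophic balance rearranged: |∂P/∂n| = f ρ V_g
|∂P/∂n| = 1.26×10⁻⁴ × 1.11 × 45.0 = 6.31×10⁻³ Pa/m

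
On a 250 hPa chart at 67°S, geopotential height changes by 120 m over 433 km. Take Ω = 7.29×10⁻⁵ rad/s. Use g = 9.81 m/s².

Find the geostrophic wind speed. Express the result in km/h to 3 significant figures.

72.9 km/h

Coriolis parameter at 67°S:
f = 2Ω sin φ = 2 × 7.29×10⁻⁵ × sin 67° = 1.34×10⁻⁴ s⁻¹
Height gradient: |∂Z/∂n| = 120 m / 433000 m = 2.77×10⁻⁴
On a pressure surface, geostrophic balance gives V_g = (g/f)|∂Z/∂n|:
V_g = 9.81 × 2.77×10⁻⁴ / 1.34×10⁻⁴ = 20.3 m/s
Converting: 20.3 m/s × 3.6 = 72.9 km/h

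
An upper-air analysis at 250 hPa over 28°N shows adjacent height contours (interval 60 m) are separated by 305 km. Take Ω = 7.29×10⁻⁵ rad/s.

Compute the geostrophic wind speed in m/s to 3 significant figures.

Coriolis parameter at 28°N:
f = 2Ω sin φ = 2 × 7.29×10⁻⁵ × sin 28° = 6.84×10⁻⁵ s⁻¹
Height gradient: |∂Z/∂n| = 60 m / 305000 m = 1.97×10⁻⁴
On a pressure surface, geostrophic balance gives V_g = (g/f)|∂Z/∂n|:
V_g = 9.81 × 1.97×10⁻⁴ / 6.84×10⁻⁵ = 28.2 m/s

28.2 m/s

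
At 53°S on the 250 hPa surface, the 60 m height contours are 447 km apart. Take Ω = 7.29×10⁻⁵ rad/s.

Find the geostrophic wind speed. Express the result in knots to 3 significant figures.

22.0 knots

Coriolis parameter at 53°S:
f = 2Ω sin φ = 2 × 7.29×10⁻⁵ × sin 53° = 1.16×10⁻⁴ s⁻¹
Height gradient: |∂Z/∂n| = 60 m / 447000 m = 1.34×10⁻⁴
On a pressure surface, geostrophic balance gives V_g = (g/f)|∂Z/∂n|:
V_g = 9.81 × 1.34×10⁻⁴ / 1.16×10⁻⁴ = 11.3 m/s
Converting: 11.3 m/s × 1.944 = 22.0 knots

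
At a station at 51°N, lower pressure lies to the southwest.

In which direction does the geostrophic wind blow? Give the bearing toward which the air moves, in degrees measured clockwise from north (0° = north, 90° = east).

The pressure-gradient force points toward the southwest (bearing 225°).
Geostrophic balance: in the Northern Hemisphere the Coriolis force deflects motion to the right, so the geostrophic wind blows 90° to the right of the pressure-gradient force (low pressure on the left).
Rotating 225° by 90° clockwise gives 315° — the wind blows toward the northwest.

315°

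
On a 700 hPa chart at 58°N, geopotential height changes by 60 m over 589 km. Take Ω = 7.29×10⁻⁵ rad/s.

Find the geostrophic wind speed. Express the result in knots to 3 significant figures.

15.7 knots

Coriolis parameter at 58°N:
f = 2Ω sin φ = 2 × 7.29×10⁻⁵ × sin 58° = 1.24×10⁻⁴ s⁻¹
Height gradient: |∂Z/∂n| = 60 m / 589000 m = 1.02×10⁻⁴
On a pressure surface, geostrophic balance gives V_g = (g/f)|∂Z/∂n|:
V_g = 9.81 × 1.02×10⁻⁴ / 1.24×10⁻⁴ = 8.08 m/s
Converting: 8.08 m/s × 1.944 = 15.7 knots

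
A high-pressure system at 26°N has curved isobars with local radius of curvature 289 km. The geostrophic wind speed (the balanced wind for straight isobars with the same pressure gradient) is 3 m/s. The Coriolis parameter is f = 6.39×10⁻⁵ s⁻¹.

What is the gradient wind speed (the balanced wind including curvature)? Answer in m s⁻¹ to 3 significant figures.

Around a high, pressure-gradient force acts outward with centrifugal, so Coriolis balances both:
fV = (1/ρ)|∂P/∂n| + V²/R  →  V² − fR·V + fR·V_g = 0
With fR = 6.39×10⁻⁵ × 289×10³ m = 18.5 m/s:
V = [fR − √((fR)² − 4 fR V_g)]/2 = [18.5 − √(18.5² − 4×18.5×3)]/2 = 3.77 m/s
Supergeostrophic (V > V_g = 3 m/s), as expected around a high.

3.77 m s⁻¹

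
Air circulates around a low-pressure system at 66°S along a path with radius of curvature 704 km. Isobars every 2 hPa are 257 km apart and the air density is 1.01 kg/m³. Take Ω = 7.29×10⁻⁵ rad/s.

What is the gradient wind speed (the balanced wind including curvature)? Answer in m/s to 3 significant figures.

Coriolis parameter at 66°S:
f = 2Ω sin φ = 2 × 7.29×10⁻⁵ × sin 66° = 1.33×10⁻⁴ s⁻¹
Pressure gradient: |∂P/∂n| = 200 Pa / 257000 m = 7.78×10⁻⁴ Pa/m
Geostrophic speed: V_g = |∂P/∂n|/(fρ) = 7.78×10⁻⁴/(1.33×10⁻⁴ × 1.01) = 5.78 m/s
Around a low, centrifugal force acts outward with Coriolis, so pressure-gradient force balances both:
(1/ρ)|∂P/∂n| = fV + V²/R  →  V² + fR·V − fR·V_g = 0
With fR = 1.33×10⁻⁴ × 704×10³ m = 93.8 m/s:
V = [−fR + √((fR)² + 4 fR V_g)]/2 = [−93.8 + √(93.8² + 4×93.8×5.78)]/2 = 5.47 m/s
Subgeostrophic (V < V_g = 5.78 m/s), as expected around a low.

5.47 m/s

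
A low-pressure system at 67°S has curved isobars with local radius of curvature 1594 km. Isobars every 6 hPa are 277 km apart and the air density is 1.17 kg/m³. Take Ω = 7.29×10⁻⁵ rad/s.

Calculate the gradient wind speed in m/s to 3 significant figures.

13.0 m/s

Coriolis parameter at 67°S:
f = 2Ω sin φ = 2 × 7.29×10⁻⁵ × sin 67° = 1.34×10⁻⁴ s⁻¹
Pressure gradient: |∂P/∂n| = 600 Pa / 277000 m = 2.17×10⁻³ Pa/m
Geostrophic speed: V_g = |∂P/∂n|/(fρ) = 2.17×10⁻³/(1.34×10⁻⁴ × 1.17) = 13.8 m/s
Around a low, centrifugal force acts outward with Coriolis, so pressure-gradient force balances both:
(1/ρ)|∂P/∂n| = fV + V²/R  →  V² + fR·V − fR·V_g = 0
With fR = 1.34×10⁻⁴ × 1594×10³ m = 214 m/s:
V = [−fR + √((fR)² + 4 fR V_g)]/2 = [−214 + √(214² + 4×214×13.8)]/2 = 13 m/s
Subgeostrophic (V < V_g = 13.8 m/s), as expected around a low.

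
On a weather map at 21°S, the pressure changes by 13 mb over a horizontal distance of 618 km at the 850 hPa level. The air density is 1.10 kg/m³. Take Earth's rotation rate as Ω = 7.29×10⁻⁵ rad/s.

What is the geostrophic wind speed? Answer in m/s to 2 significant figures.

Coriolis parameter at 21°S:
f = 2Ω sin φ = 2 × 7.29×10⁻⁵ × sin 21° = 5.23×10⁻⁵ s⁻¹
Pressure gradient: |∂P/∂n| = 1300 Pa / 618000 m = 2.10×10⁻³ Pa/m
Geostrophic balance (pressure-gradient force = Coriolis force):
V_g = (1/(fρ)) |∂P/∂n| = 2.10×10⁻³ / (5.23×10⁻⁵ × 1.10) = 36.6 m/s

37 m/s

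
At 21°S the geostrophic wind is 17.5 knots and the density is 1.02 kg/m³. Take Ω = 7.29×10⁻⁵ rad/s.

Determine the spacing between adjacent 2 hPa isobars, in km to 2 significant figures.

Coriolis parameter at 21°S:
f = 2Ω sin φ = 2 × 7.29×10⁻⁵ × sin 21° = 5.23×10⁻⁵ s⁻¹
Wind speed in SI: 17.5 knots = 9.00 m/s
Geostrophic balance rearranged: |∂P/∂n| = f ρ V_g
|∂P/∂n| = 5.23×10⁻⁵ × 1.02 × 9.00 = 4.80×10⁻⁴ Pa/m
Isobar spacing: Δn = ΔP/|∂P/∂n| = 200 Pa / 4.80×10⁻⁴ Pa/m = 416838 m ≈ 420 km

420 km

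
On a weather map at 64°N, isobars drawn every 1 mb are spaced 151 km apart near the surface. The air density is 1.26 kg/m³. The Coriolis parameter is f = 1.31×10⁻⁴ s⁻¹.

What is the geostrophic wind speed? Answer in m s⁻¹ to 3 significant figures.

4.01 m s⁻¹

Pressure gradient: |∂P/∂n| = 100 Pa / 151000 m = 6.62×10⁻⁴ Pa/m
Geostrophic balance (pressure-gradient force = Coriolis force):
V_g = (1/(fρ)) |∂P/∂n| = 6.62×10⁻⁴ / (1.31×10⁻⁴ × 1.26) = 4.01 m/s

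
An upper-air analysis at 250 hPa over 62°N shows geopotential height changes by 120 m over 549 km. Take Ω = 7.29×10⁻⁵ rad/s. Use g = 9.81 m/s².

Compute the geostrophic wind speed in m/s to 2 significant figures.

Coriolis parameter at 62°N:
f = 2Ω sin φ = 2 × 7.29×10⁻⁵ × sin 62° = 1.29×10⁻⁴ s⁻¹
Height gradient: |∂Z/∂n| = 120 m / 549000 m = 2.19×10⁻⁴
On a pressure surface, geostrophic balance gives V_g = (g/f)|∂Z/∂n|:
V_g = 9.81 × 2.19×10⁻⁴ / 1.29×10⁻⁴ = 16.7 m/s

17 m/s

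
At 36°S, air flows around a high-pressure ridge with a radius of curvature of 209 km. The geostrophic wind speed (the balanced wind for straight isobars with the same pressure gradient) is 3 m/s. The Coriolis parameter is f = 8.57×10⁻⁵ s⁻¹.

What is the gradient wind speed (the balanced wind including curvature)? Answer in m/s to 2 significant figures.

Around a high, pressure-gradient force acts outward with centrifugal, so Coriolis balances both:
fV = (1/ρ)|∂P/∂n| + V²/R  →  V² − fR·V + fR·V_g = 0
With fR = 8.57×10⁻⁵ × 209×10³ m = 17.9 m/s:
V = [fR − √((fR)² − 4 fR V_g)]/2 = [17.9 − √(17.9² − 4×17.9×3)]/2 = 3.81 m/s
Supergeostrophic (V > V_g = 3 m/s), as expected around a high.

3.8 m/s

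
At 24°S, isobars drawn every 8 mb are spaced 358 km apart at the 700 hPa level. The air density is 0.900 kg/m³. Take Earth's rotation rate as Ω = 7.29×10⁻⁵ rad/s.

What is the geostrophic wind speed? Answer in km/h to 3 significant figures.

Coriolis parameter at 24°S:
f = 2Ω sin φ = 2 × 7.29×10⁻⁵ × sin 24° = 5.93×10⁻⁵ s⁻¹
Pressure gradient: |∂P/∂n| = 800 Pa / 358000 m = 2.23×10⁻³ Pa/m
Geostrophic balance (pressure-gradient force = Coriolis force):
V_g = (1/(fρ)) |∂P/∂n| = 2.23×10⁻³ / (5.93×10⁻⁵ × 0.900) = 41.9 m/s
Converting: 41.9 m/s × 3.6 = 151 km/h

151 km/h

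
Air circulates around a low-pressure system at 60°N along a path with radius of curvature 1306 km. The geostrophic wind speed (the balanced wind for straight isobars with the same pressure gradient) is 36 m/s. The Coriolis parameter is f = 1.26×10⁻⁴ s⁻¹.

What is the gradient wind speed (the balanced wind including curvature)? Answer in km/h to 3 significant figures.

109 km/h

Around a low, centrifugal force acts outward with Coriolis, so pressure-gradient force balances both:
(1/ρ)|∂P/∂n| = fV + V²/R  →  V² + fR·V − fR·V_g = 0
With fR = 1.26×10⁻⁴ × 1306×10³ m = 165 m/s:
V = [−fR + √((fR)² + 4 fR V_g)]/2 = [−165 + √(165² + 4×165×36)]/2 = 30.4 m/s
Subgeostrophic (V < V_g = 36 m/s), as expected around a low.
Converting: 30.4 m/s × 3.6 = 109 km/h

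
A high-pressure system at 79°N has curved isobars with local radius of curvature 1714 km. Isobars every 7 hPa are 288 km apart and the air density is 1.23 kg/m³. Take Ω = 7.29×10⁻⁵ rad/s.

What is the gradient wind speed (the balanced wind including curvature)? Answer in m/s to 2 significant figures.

Coriolis parameter at 79°N:
f = 2Ω sin φ = 2 × 7.29×10⁻⁵ × sin 79° = 1.43×10⁻⁴ s⁻¹
Pressure gradient: |∂P/∂n| = 700 Pa / 288000 m = 2.43×10⁻³ Pa/m
Geostrophic speed: V_g = |∂P/∂n|/(fρ) = 2.43×10⁻³/(1.43×10⁻⁴ × 1.23) = 13.8 m/s
Around a high, pressure-gradient force acts outward with centrifugal, so Coriolis balances both:
fV = (1/ρ)|∂P/∂n| + V²/R  →  V² − fR·V + fR·V_g = 0
With fR = 1.43×10⁻⁴ × 1714×10³ m = 245 m/s:
V = [fR − √((fR)² − 4 fR V_g)]/2 = [245 − √(245² − 4×245×13.8)]/2 = 14.7 m/s
Supergeostrophic (V > V_g = 13.8 m/s), as expected around a high.

15 m/s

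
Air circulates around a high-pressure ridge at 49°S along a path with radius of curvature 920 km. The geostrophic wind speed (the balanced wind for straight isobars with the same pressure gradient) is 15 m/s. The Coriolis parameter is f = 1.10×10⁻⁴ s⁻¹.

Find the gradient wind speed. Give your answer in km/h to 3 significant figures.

65.9 km/h

Around a high, pressure-gradient force acts outward with centrifugal, so Coriolis balances both:
fV = (1/ρ)|∂P/∂n| + V²/R  →  V² − fR·V + fR·V_g = 0
With fR = 1.10×10⁻⁴ × 920×10³ m = 101 m/s:
V = [fR − √((fR)² − 4 fR V_g)]/2 = [101 − √(101² − 4×101×15)]/2 = 18.3 m/s
Supergeostrophic (V > V_g = 15 m/s), as expected around a high.
Converting: 18.3 m/s × 3.6 = 65.9 km/h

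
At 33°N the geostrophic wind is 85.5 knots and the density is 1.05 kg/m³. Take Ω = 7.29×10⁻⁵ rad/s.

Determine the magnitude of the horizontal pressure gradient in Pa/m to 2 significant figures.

Coriolis parameter at 33°N:
f = 2Ω sin φ = 2 × 7.29×10⁻⁵ × sin 33° = 7.94×10⁻⁵ s⁻¹
Wind speed in SI: 85.5 knots = 44.0 m/s
Geostrophic balance rearranged: |∂P/∂n| = f ρ V_g
|∂P/∂n| = 7.94×10⁻⁵ × 1.05 × 44.0 = 3.67×10⁻³ Pa/m

3.7×10⁻³ Pa/m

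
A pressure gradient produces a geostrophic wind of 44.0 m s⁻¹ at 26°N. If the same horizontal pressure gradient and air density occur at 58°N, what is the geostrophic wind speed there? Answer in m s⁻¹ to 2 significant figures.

23 m s⁻¹

With the same pressure gradient and density, V_g ∝ 1/f ∝ 1/sin φ.
V₂ = V₁ · sin φ₁ / sin φ₂ = 44.0 × sin 26° / sin 58°
V₂ = 44.0 × 0.4384/0.8480 = 23 m s⁻¹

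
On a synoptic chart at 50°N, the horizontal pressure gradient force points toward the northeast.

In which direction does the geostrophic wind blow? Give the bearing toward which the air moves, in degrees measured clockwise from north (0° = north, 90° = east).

135°

The pressure-gradient force points toward the northeast (bearing 045°).
Geostrophic balance: in the Northern Hemisphere the Coriolis force deflects motion to the right, so the geostrophic wind blows 90° to the right of the pressure-gradient force (low pressure on the left).
Rotating 045° by 90° clockwise gives 135° — the wind blows toward the southeast.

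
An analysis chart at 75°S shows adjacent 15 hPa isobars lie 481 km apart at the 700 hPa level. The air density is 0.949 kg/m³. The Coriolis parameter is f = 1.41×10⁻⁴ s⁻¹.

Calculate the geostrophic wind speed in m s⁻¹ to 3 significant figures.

Pressure gradient: |∂P/∂n| = 1500 Pa / 481000 m = 3.12×10⁻³ Pa/m
Geostrophic balance (pressure-gradient force = Coriolis force):
V_g = (1/(fρ)) |∂P/∂n| = 3.12×10⁻³ / (1.41×10⁻⁴ × 0.949) = 23.3 m/s

23.3 m s⁻¹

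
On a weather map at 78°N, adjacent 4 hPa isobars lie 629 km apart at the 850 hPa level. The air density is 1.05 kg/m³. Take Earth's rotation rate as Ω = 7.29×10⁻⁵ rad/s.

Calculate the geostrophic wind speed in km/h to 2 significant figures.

Coriolis parameter at 78°N:
f = 2Ω sin φ = 2 × 7.29×10⁻⁵ × sin 78° = 1.43×10⁻⁴ s⁻¹
Pressure gradient: |∂P/∂n| = 400 Pa / 629000 m = 6.36×10⁻⁴ Pa/m
Geostrophic balance (pressure-gradient force = Coriolis force):
V_g = (1/(fρ)) |∂P/∂n| = 6.36×10⁻⁴ / (1.43×10⁻⁴ × 1.05) = 4.25 m/s
Converting: 4.25 m/s × 3.6 = 15 km/h

15 km/h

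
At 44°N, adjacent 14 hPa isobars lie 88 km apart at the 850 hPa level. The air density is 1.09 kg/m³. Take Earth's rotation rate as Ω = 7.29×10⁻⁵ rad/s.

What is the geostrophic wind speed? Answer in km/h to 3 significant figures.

519 km/h

Coriolis parameter at 44°N:
f = 2Ω sin φ = 2 × 7.29×10⁻⁵ × sin 44° = 1.01×10⁻⁴ s⁻¹
Pressure gradient: |∂P/∂n| = 1400 Pa / 88000 m = 1.59×10⁻² Pa/m
Geostrophic balance (pressure-gradient force = Coriolis force):
V_g = (1/(fρ)) |∂P/∂n| = 1.59×10⁻² / (1.01×10⁻⁴ × 1.09) = 144 m/s
Converting: 144 m/s × 3.6 = 519 km/h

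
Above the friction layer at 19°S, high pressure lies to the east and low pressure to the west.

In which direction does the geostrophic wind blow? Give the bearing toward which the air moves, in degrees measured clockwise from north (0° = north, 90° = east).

The pressure-gradient force points toward the west (bearing 270°).
Geostrophic balance: in the Southern Hemisphere the Coriolis force deflects motion to the left, so the geostrophic wind blows 90° to the left of the pressure-gradient force (low pressure on the right).
Rotating 270° by 90° counterclockwise gives 180° — the wind blows toward the south.

180°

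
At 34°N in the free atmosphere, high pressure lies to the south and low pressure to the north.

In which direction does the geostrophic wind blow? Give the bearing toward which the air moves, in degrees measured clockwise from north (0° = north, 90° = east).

The pressure-gradient force points toward the north (bearing 000°).
Geostrophic balance: in the Northern Hemisphere the Coriolis force deflects motion to the right, so the geostrophic wind blows 90° to the right of the pressure-gradient force (low pressure on the left).
Rotating 000° by 90° clockwise gives 090° — the wind blows toward the east.

090°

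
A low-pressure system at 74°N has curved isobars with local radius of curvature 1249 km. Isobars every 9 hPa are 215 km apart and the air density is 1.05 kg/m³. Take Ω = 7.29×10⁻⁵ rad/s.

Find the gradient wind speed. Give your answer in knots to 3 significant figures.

Coriolis parameter at 74°N:
f = 2Ω sin φ = 2 × 7.29×10⁻⁵ × sin 74° = 1.40×10⁻⁴ s⁻¹
Pressure gradient: |∂P/∂n| = 900 Pa / 215000 m = 4.19×10⁻³ Pa/m
Geostrophic speed: V_g = |∂P/∂n|/(fρ) = 4.19×10⁻³/(1.40×10⁻⁴ × 1.05) = 28.4 m/s
Around a low, centrifugal force acts outward with Coriolis, so pressure-gradient force balances both:
(1/ρ)|∂P/∂n| = fV + V²/R  →  V² + fR·V − fR·V_g = 0
With fR = 1.40×10⁻⁴ × 1249×10³ m = 175 m/s:
V = [−fR + √((fR)² + 4 fR V_g)]/2 = [−175 + √(175² + 4×175×28.4)]/2 = 24.9 m/s
Subgeostrophic (V < V_g = 28.4 m/s), as expected around a low.
Converting: 24.9 m/s × 1.944 = 48.4 knots

48.4 knots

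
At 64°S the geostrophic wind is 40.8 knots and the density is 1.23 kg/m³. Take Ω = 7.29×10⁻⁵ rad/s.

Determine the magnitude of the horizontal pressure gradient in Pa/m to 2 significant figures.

Coriolis parameter at 64°S:
f = 2Ω sin φ = 2 × 7.29×10⁻⁵ × sin 64° = 1.31×10⁻⁴ s⁻¹
Wind speed in SI: 40.8 knots = 21.0 m/s
Geostrophic balance rearranged: |∂P/∂n| = f ρ V_g
|∂P/∂n| = 1.31×10⁻⁴ × 1.23 × 21.0 = 3.38×10⁻³ Pa/m

3.4×10⁻³ Pa/m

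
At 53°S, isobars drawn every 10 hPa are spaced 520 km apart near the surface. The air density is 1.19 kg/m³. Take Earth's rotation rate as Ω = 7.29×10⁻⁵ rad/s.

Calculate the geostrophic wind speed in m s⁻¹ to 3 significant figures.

13.9 m s⁻¹

Coriolis parameter at 53°S:
f = 2Ω sin φ = 2 × 7.29×10⁻⁵ × sin 53° = 1.16×10⁻⁴ s⁻¹
Pressure gradient: |∂P/∂n| = 1000 Pa / 520000 m = 1.92×10⁻³ Pa/m
Geostrophic balance (pressure-gradient force = Coriolis force):
V_g = (1/(fρ)) |∂P/∂n| = 1.92×10⁻³ / (1.16×10⁻⁴ × 1.19) = 13.9 m/s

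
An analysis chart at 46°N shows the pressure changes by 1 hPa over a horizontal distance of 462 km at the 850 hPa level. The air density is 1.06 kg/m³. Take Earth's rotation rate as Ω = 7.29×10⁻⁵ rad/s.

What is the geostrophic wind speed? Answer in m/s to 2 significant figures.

1.9 m/s

Coriolis parameter at 46°N:
f = 2Ω sin φ = 2 × 7.29×10⁻⁵ × sin 46° = 1.05×10⁻⁴ s⁻¹
Pressure gradient: |∂P/∂n| = 100 Pa / 462000 m = 2.16×10⁻⁴ Pa/m
Geostrophic balance (pressure-gradient force = Coriolis force):
V_g = (1/(fρ)) |∂P/∂n| = 2.16×10⁻⁴ / (1.05×10⁻⁴ × 1.06) = 1.95 m/s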